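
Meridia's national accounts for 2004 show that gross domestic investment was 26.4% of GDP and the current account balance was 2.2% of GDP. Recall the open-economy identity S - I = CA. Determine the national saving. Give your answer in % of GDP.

28.6

S - I = CA (net lending to the rest of the world).
S = I + CA = 26.4 + 2.2 = 28.6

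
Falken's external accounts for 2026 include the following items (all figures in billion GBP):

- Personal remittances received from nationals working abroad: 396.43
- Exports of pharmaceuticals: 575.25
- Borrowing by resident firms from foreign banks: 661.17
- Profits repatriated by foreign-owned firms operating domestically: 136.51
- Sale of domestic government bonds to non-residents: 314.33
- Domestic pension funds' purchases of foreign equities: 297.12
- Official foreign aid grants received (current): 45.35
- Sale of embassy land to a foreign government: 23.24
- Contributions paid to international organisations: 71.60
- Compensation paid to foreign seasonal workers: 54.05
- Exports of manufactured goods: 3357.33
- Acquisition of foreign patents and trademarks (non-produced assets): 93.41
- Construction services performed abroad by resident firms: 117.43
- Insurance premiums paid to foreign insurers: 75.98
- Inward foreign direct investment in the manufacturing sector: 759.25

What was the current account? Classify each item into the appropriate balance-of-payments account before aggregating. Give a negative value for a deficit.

4153.65

Goods: 575.25 + 3357.33 = 3932.58
Services: -75.98 + 117.43 = 41.45
Primary income: -136.51 - 54.05 = -190.56
Secondary income: 396.43 - 71.60 + 45.35 = 370.18
Current account = 3932.58 + 41.45 + (-190.56) + 370.18 = 4153.65
(Excluded from the current account — financial account: borrowing by resident firms from foreign banks 661.17, sale of domestic government bonds to non-residents 314.33, domestic pension funds' purchases of foreign equities 297.12, inward foreign direct investment in the manufacturing sector 759.25; capital account: sale of embassy land to a foreign government 23.24, acquisition of foreign patents and trademarks (non-produced assets) 93.41.)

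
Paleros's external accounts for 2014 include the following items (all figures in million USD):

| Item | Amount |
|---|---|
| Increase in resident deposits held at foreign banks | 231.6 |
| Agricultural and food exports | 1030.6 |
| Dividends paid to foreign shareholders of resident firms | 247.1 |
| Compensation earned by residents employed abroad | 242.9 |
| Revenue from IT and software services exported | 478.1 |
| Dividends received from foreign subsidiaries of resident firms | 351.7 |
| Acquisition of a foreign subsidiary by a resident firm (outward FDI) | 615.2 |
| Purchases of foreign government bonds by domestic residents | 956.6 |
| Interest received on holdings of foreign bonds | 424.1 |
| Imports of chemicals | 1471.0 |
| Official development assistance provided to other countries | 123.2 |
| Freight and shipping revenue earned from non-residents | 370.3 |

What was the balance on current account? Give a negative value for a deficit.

Goods: 1030.6 - 1471.0 = -440.4
Services: 370.3 + 478.1 = 848.4
Primary income: 351.7 - 247.1 + 424.1 + 242.9 = 771.6
Secondary income: -123.2
Current account = (-440.4) + 848.4 + 771.6 + (-123.2) = 1056.4
(Excluded from the current account — financial account: increase in resident deposits held at foreign banks 231.6, acquisition of a foreign subsidiary by a resident firm (outward FDI) 615.2, purchases of foreign government bonds by domestic residents 956.6.)

1056.4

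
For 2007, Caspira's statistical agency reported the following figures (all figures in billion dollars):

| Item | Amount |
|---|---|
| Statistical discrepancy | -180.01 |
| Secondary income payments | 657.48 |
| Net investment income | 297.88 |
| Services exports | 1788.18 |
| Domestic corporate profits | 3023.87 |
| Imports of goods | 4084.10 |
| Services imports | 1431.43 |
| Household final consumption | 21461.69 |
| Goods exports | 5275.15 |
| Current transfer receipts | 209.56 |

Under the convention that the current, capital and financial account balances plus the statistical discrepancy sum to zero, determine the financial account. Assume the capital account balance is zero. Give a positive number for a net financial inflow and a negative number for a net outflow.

-1217.75

Goods balance = 5275.15 - 4084.10 = 1191.05
Services balance = 1788.18 - 1431.43 = 356.75
Trade balance (goods + services) = 1191.05 + 356.75 = 1547.80
Net primary income = 297.88
Net secondary income = 209.56 - 657.48 = -447.92
Current account = 1547.80 + 297.88 + (-447.92) = 1397.76
Financial account = -(1397.76 + (-180.01)) = -1217.75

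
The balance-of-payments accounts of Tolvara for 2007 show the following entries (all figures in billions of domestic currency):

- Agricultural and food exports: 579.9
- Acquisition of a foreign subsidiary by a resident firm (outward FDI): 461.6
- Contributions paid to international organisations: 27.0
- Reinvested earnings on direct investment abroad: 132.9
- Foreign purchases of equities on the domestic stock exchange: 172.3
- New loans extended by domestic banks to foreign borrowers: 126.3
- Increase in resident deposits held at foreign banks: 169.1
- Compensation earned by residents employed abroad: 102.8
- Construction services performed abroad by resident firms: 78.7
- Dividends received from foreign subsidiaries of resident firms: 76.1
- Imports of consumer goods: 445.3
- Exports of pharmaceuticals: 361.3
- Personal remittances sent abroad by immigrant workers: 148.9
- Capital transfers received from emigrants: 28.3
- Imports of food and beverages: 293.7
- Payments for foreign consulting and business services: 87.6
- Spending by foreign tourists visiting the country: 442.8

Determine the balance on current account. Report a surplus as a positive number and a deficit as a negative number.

772.0

Goods: 361.3 + 579.9 - 293.7 - 445.3 = 202.2
Services: -87.6 + 78.7 + 442.8 = 433.9
Primary income: 76.1 + 132.9 + 102.8 = 311.8
Secondary income: -27.0 - 148.9 = -175.9
Current account = 202.2 + 433.9 + 311.8 + (-175.9) = 772.0
(Excluded from the current account — financial account: acquisition of a foreign subsidiary by a resident firm (outward FDI) 461.6, foreign purchases of equities on the domestic stock exchange 172.3, new loans extended by domestic banks to foreign borrowers 126.3, increase in resident deposits held at foreign banks 169.1; capital account: capital transfers received from emigrants 28.3.)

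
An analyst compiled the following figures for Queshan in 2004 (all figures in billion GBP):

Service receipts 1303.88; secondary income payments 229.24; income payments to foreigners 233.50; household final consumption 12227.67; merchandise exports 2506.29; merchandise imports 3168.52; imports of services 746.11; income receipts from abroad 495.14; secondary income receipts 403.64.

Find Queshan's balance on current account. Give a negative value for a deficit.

331.58

Goods balance = 2506.29 - 3168.52 = -662.23
Services balance = 1303.88 - 746.11 = 557.77
Trade balance (goods + services) = -662.23 + 557.77 = -104.46
Net primary income = 495.14 - 233.50 = 261.64
Net secondary income = 403.64 - 229.24 = 174.40
Current account = -104.46 + 261.64 + 174.40 = 331.58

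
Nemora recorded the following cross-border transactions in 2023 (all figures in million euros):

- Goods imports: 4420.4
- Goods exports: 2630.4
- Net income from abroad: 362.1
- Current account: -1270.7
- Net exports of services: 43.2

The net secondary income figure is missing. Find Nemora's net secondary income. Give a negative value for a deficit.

114.0

Current account = goods balance + services balance + net primary income + net secondary income
Sum of the known components = -1384.7
Net secondary income = CA - (known components) = -1270.7 - (-1384.7) = 114.0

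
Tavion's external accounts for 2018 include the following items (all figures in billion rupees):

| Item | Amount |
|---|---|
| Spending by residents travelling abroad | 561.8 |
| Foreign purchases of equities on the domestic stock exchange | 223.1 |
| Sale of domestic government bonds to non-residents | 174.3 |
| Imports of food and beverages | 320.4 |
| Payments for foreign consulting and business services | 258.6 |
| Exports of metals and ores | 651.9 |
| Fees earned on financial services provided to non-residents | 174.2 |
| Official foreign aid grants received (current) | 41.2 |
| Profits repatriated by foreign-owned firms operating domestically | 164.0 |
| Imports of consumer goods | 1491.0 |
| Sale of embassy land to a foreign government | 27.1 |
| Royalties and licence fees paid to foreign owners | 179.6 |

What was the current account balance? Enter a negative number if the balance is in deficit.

Goods: -1491.0 + 651.9 - 320.4 = -1159.5
Services: -258.6 - 179.6 - 561.8 + 174.2 = -825.8
Primary income: -164.0
Secondary income: 41.2
Current account = (-1159.5) + (-825.8) + (-164.0) + 41.2 = -2108.1
(Excluded from the current account — financial account: foreign purchases of equities on the domestic stock exchange 223.1, sale of domestic government bonds to non-residents 174.3; capital account: sale of embassy land to a foreign government 27.1.)

-2108.1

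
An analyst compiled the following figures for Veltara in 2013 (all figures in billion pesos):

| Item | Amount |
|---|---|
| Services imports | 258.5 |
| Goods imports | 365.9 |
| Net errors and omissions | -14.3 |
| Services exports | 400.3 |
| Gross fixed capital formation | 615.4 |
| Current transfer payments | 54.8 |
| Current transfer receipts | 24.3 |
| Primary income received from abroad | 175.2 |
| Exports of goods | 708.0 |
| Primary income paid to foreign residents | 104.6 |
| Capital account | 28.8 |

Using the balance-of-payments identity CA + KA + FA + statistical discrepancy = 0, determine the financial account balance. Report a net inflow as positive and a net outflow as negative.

Goods balance = 708.0 - 365.9 = 342.1
Services balance = 400.3 - 258.5 = 141.8
Trade balance (goods + services) = 342.1 + 141.8 = 483.9
Net primary income = 175.2 - 104.6 = 70.6
Net secondary income = 24.3 - 54.8 = -30.5
Current account = 483.9 + 70.6 + (-30.5) = 524.0
Financial account = -(524.0 + 28.8 + (-14.3)) = -538.5

-538.5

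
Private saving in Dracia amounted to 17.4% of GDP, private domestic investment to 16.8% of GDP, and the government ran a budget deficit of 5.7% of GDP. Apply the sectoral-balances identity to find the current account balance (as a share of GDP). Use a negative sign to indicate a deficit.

-5.1

By the sectoral-balances identity, CA = (S_private - I) + (T - G).
Private balance = 17.4 - 16.8 = 0.6
Government balance (T - G) = -5.7
CA = 0.6 + (-5.7) = -5.1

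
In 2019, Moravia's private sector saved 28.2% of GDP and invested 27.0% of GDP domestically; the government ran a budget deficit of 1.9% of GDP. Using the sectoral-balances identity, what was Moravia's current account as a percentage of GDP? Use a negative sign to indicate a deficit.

-0.7

By the sectoral-balances identity, CA = (S_private - I) + (T - G).
Private balance = 28.2 - 27.0 = 1.2
Government balance (T - G) = -1.9
CA = 1.2 + (-1.9) = -0.7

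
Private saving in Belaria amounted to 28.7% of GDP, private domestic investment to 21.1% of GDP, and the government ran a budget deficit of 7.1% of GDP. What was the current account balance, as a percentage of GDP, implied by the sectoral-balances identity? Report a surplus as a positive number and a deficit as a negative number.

0.5

By the sectoral-balances identity, CA = (S_private - I) + (T - G).
Private balance = 28.7 - 21.1 = 7.6
Government balance (T - G) = -7.1
CA = 7.6 + (-7.1) = 0.5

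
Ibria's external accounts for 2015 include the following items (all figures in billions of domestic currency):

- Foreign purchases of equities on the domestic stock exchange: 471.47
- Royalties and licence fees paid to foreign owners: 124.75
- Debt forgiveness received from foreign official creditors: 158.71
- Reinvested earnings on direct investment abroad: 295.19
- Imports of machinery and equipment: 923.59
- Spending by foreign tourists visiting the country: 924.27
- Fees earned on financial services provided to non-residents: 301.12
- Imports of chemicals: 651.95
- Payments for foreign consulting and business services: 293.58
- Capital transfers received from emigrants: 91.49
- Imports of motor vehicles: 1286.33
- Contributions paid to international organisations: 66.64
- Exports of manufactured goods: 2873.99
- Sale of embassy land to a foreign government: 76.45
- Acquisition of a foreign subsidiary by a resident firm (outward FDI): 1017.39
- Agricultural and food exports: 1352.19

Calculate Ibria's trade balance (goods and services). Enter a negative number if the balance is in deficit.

Goods: -651.95 - 923.59 + 1352.19 + 2873.99 - 1286.33 = 1364.31
Services: 301.12 - 124.75 + 924.27 - 293.58 = 807.06
Trade balance = 1364.31 + 807.06 = 2171.37
(Excluded from the trade balance — financial account: foreign purchases of equities on the domestic stock exchange 471.47, acquisition of a foreign subsidiary by a resident firm (outward FDI) 1017.39; capital account: debt forgiveness received from foreign official creditors 158.71, capital transfers received from emigrants 91.49, sale of embassy land to a foreign government 76.45; primary income: reinvested earnings on direct investment abroad 295.19; secondary income: contributions paid to international organisations 66.64.)

2171.37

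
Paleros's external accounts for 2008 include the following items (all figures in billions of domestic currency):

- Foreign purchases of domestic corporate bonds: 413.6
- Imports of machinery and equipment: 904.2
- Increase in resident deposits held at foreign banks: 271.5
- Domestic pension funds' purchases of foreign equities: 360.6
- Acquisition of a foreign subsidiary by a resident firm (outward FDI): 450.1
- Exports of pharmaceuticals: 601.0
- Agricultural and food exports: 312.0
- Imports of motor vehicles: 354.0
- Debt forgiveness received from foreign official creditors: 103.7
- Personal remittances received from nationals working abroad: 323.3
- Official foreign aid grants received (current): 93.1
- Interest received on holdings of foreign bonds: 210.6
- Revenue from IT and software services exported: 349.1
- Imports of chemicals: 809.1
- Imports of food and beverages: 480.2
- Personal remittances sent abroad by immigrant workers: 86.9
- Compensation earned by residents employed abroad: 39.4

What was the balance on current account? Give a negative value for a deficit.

-705.9

Goods: -904.2 - 480.2 + 312.0 - 354.0 - 809.1 + 601.0 = -1634.5
Services: 349.1
Primary income: 39.4 + 210.6 = 250.0
Secondary income: -86.9 + 93.1 + 323.3 = 329.5
Current account = (-1634.5) + 349.1 + 250.0 + 329.5 = -705.9
(Excluded from the current account — financial account: foreign purchases of domestic corporate bonds 413.6, increase in resident deposits held at foreign banks 271.5, domestic pension funds' purchases of foreign equities 360.6, acquisition of a foreign subsidiary by a resident firm (outward FDI) 450.1; capital account: debt forgiveness received from foreign official creditors 103.7.)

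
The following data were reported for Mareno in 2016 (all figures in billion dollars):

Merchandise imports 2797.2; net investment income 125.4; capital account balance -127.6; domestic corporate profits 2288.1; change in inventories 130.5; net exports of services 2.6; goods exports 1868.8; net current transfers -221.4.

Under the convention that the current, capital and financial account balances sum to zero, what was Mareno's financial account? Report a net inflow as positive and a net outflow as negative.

1149.4

Goods balance = 1868.8 - 2797.2 = -928.4
Services balance = 2.6
Trade balance (goods + services) = -928.4 + 2.6 = -925.8
Net primary income = 125.4
Net secondary income = -221.4
Current account = -925.8 + 125.4 + (-221.4) = -1021.8
Financial account = -(-1021.8 + (-127.6)) = 1149.4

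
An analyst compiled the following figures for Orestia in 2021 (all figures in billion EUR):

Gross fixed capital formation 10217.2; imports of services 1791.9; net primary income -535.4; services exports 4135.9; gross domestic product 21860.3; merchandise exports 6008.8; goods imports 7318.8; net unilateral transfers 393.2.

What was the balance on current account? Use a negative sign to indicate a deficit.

891.8

Goods balance = 6008.8 - 7318.8 = -1310.0
Services balance = 4135.9 - 1791.9 = 2344.0
Trade balance (goods + services) = -1310.0 + 2344.0 = 1034.0
Net primary income = -535.4
Net secondary income = 393.2
Current account = 1034.0 + (-535.4) + 393.2 = 891.8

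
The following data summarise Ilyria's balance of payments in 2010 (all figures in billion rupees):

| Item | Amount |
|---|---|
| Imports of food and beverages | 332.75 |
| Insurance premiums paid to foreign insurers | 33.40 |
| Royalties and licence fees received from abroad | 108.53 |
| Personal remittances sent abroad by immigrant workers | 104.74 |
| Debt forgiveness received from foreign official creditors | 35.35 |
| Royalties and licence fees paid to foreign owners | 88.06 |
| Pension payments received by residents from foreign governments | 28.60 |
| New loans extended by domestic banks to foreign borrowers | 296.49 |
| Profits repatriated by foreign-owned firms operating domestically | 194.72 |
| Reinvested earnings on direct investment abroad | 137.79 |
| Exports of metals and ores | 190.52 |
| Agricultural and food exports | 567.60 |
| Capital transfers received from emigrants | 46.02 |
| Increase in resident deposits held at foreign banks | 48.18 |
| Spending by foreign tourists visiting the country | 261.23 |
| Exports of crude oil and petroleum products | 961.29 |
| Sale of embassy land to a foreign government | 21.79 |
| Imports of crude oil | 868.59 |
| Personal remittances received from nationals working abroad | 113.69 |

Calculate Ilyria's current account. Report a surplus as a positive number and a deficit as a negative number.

746.99

Goods: -332.75 + 961.29 - 868.59 + 567.60 + 190.52 = 518.07
Services: -33.40 + 261.23 + 108.53 - 88.06 = 248.30
Primary income: 137.79 - 194.72 = -56.93
Secondary income: 28.60 + 113.69 - 104.74 = 37.55
Current account = 518.07 + 248.30 + (-56.93) + 37.55 = 746.99
(Excluded from the current account — capital account: debt forgiveness received from foreign official creditors 35.35, capital transfers received from emigrants 46.02, sale of embassy land to a foreign government 21.79; financial account: new loans extended by domestic banks to foreign borrowers 296.49, increase in resident deposits held at foreign banks 48.18.)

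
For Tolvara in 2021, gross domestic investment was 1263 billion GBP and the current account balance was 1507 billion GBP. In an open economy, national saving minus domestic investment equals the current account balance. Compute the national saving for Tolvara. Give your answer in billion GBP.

2770

S = I + CA = 1263 + 1507 = 2770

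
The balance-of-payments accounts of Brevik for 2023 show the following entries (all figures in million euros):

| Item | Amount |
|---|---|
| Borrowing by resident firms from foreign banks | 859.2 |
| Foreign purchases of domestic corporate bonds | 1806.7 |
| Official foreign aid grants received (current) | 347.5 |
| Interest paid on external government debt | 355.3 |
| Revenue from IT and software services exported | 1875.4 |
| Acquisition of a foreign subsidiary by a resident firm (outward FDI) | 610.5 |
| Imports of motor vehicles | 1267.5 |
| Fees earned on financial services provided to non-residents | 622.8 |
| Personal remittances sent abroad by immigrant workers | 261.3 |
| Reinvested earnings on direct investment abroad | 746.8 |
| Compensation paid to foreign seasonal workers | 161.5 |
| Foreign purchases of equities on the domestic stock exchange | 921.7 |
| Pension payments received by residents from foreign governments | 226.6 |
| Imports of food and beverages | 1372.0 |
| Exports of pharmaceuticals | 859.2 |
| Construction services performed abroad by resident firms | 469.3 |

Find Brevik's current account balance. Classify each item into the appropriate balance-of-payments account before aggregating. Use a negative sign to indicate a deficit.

1730.0

Goods: -1372.0 - 1267.5 + 859.2 = -1780.3
Services: 1875.4 + 622.8 + 469.3 = 2967.5
Primary income: -355.3 + 746.8 - 161.5 = 230.0
Secondary income: -261.3 + 347.5 + 226.6 = 312.8
Current account = (-1780.3) + 2967.5 + 230.0 + 312.8 = 1730.0
(Excluded from the current account — financial account: borrowing by resident firms from foreign banks 859.2, foreign purchases of domestic corporate bonds 1806.7, acquisition of a foreign subsidiary by a resident firm (outward FDI) 610.5, foreign purchases of equities on the domestic stock exchange 921.7.)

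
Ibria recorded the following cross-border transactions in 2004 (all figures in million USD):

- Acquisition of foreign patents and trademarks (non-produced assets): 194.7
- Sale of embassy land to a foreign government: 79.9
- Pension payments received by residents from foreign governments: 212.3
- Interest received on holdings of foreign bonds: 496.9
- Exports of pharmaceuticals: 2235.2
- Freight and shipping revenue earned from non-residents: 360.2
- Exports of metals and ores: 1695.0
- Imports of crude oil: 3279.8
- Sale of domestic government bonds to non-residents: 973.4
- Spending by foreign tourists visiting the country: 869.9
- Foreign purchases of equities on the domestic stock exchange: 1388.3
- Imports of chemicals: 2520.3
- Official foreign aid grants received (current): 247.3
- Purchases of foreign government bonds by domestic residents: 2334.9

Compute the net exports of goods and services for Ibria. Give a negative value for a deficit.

Goods: -3279.8 + 2235.2 - 2520.3 + 1695.0 = -1869.9
Services: 869.9 + 360.2 = 1230.1
Trade balance = -1869.9 + 1230.1 = -639.8
(Excluded from the trade balance — capital account: acquisition of foreign patents and trademarks (non-produced assets) 194.7, sale of embassy land to a foreign government 79.9; secondary income: pension payments received by residents from foreign governments 212.3, official foreign aid grants received (current) 247.3; primary income: interest received on holdings of foreign bonds 496.9; financial account: sale of domestic government bonds to non-residents 973.4, foreign purchases of equities on the domestic stock exchange 1388.3, purchases of foreign government bonds by domestic residents 2334.9.)

-639.8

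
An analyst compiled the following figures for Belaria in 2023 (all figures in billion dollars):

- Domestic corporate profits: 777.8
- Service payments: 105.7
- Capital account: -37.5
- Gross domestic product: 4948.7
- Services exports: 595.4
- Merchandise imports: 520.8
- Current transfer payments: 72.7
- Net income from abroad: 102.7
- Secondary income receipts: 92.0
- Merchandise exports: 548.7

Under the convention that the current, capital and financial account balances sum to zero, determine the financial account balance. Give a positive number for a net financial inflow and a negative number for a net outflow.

Goods balance = 548.7 - 520.8 = 27.9
Services balance = 595.4 - 105.7 = 489.7
Trade balance (goods + services) = 27.9 + 489.7 = 517.6
Net primary income = 102.7
Net secondary income = 92.0 - 72.7 = 19.3
Current account = 517.6 + 102.7 + 19.3 = 639.6
Financial account = -(639.6 + (-37.5)) = -602.1

-602.1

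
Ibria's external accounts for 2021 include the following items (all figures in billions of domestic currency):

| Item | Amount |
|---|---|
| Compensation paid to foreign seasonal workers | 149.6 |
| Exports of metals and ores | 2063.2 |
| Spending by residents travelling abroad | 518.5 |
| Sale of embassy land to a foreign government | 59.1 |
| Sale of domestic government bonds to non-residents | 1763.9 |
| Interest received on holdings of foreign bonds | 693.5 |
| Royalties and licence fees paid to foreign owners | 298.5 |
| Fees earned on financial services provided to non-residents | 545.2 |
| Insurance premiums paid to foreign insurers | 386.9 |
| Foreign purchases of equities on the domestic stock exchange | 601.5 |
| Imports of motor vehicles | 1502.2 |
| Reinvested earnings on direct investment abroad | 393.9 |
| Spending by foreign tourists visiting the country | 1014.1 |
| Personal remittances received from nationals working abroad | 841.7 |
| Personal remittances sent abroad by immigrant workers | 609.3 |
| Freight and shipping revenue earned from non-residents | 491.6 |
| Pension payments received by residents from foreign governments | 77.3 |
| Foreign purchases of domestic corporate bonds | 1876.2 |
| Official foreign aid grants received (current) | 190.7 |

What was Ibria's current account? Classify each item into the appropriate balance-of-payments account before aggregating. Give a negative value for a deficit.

Goods: -1502.2 + 2063.2 = 561.0
Services: -298.5 + 1014.1 - 386.9 + 491.6 - 518.5 + 545.2 = 847.0
Primary income: -149.6 + 693.5 + 393.9 = 937.8
Secondary income: 841.7 + 190.7 + 77.3 - 609.3 = 500.4
Current account = 561.0 + 847.0 + 937.8 + 500.4 = 2846.2
(Excluded from the current account — capital account: sale of embassy land to a foreign government 59.1; financial account: sale of domestic government bonds to non-residents 1763.9, foreign purchases of equities on the domestic stock exchange 601.5, foreign purchases of domestic corporate bonds 1876.2.)

2846.2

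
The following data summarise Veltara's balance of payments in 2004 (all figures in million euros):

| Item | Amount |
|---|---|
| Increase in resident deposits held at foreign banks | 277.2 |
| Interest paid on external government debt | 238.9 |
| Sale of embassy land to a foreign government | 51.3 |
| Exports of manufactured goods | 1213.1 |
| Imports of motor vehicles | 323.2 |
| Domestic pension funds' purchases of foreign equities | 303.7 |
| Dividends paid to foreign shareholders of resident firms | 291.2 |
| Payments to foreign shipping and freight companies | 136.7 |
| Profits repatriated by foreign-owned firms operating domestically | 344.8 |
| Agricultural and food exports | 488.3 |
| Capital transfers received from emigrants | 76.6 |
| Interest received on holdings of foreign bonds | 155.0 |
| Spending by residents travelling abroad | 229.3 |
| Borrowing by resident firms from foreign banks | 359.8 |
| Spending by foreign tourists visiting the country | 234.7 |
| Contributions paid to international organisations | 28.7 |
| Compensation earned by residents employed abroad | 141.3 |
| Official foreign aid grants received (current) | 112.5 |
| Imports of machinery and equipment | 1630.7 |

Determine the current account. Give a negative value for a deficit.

Goods: 1213.1 + 488.3 - 323.2 - 1630.7 = -252.5
Services: -229.3 + 234.7 - 136.7 = -131.3
Primary income: -238.9 - 344.8 + 155.0 + 141.3 - 291.2 = -578.6
Secondary income: 112.5 - 28.7 = 83.8
Current account = (-252.5) + (-131.3) + (-578.6) + 83.8 = -878.6
(Excluded from the current account — financial account: increase in resident deposits held at foreign banks 277.2, domestic pension funds' purchases of foreign equities 303.7, borrowing by resident firms from foreign banks 359.8; capital account: sale of embassy land to a foreign government 51.3, capital transfers received from emigrants 76.6.)

-878.6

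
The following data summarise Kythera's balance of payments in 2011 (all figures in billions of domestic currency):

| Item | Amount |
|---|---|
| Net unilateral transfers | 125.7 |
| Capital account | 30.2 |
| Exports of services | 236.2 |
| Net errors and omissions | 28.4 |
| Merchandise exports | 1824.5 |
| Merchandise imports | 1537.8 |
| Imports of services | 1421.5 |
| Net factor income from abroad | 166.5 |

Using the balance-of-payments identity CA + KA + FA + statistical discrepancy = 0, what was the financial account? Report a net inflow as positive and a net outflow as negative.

Goods balance = 1824.5 - 1537.8 = 286.7
Services balance = 236.2 - 1421.5 = -1185.3
Trade balance (goods + services) = 286.7 + (-1185.3) = -898.6
Net primary income = 166.5
Net secondary income = 125.7
Current account = -898.6 + 166.5 + 125.7 = -606.4
Financial account = -(-606.4 + 30.2 + 28.4) = 547.8

547.8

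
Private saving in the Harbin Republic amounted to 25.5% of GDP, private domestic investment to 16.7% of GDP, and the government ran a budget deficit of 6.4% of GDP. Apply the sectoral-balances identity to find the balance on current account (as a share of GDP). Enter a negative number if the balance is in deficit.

2.4

By the sectoral-balances identity, CA = (S_private - I) + (T - G).
Private balance = 25.5 - 16.7 = 8.8
Government balance (T - G) = -6.4
CA = 8.8 + (-6.4) = 2.4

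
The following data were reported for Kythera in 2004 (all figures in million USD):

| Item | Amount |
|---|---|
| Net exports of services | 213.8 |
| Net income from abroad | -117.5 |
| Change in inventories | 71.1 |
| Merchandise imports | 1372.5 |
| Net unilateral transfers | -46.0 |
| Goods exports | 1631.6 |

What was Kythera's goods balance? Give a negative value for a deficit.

Goods balance = 1631.6 - 1372.5 = 259.1

259.1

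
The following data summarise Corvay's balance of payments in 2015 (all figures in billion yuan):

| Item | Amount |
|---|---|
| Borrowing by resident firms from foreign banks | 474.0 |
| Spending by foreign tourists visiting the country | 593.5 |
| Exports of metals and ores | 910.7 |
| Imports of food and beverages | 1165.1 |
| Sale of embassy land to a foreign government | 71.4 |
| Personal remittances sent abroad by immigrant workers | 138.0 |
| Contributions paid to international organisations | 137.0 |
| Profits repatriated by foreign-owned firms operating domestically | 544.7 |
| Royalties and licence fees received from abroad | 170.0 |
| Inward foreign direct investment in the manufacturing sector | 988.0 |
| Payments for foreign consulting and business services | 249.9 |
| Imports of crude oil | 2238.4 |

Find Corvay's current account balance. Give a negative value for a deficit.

Goods: -1165.1 - 2238.4 + 910.7 = -2492.8
Services: 593.5 - 249.9 + 170.0 = 513.6
Primary income: -544.7
Secondary income: -138.0 - 137.0 = -275.0
Current account = (-2492.8) + 513.6 + (-544.7) + (-275.0) = -2798.9
(Excluded from the current account — financial account: borrowing by resident firms from foreign banks 474.0, inward foreign direct investment in the manufacturing sector 988.0; capital account: sale of embassy land to a foreign government 71.4.)

-2798.9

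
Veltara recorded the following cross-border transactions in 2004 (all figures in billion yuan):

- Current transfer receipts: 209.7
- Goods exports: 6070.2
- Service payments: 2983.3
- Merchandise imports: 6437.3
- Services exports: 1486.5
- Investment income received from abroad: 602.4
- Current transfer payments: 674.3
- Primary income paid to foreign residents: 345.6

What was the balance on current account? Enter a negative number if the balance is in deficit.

Goods balance = 6070.2 - 6437.3 = -367.1
Services balance = 1486.5 - 2983.3 = -1496.8
Trade balance (goods + services) = -367.1 + (-1496.8) = -1863.9
Net primary income = 602.4 - 345.6 = 256.8
Net secondary income = 209.7 - 674.3 = -464.6
Current account = -1863.9 + 256.8 + (-464.6) = -2071.7

-2071.7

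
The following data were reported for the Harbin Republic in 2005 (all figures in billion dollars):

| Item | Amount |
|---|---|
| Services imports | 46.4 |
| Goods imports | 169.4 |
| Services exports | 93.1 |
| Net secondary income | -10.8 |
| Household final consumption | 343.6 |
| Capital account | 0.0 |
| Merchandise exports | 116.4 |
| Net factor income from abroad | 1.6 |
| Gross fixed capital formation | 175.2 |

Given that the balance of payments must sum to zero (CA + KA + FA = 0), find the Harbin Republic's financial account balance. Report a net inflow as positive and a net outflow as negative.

Goods balance = 116.4 - 169.4 = -53.0
Services balance = 93.1 - 46.4 = 46.7
Trade balance (goods + services) = -53.0 + 46.7 = -6.3
Net primary income = 1.6
Net secondary income = -10.8
Current account = -6.3 + 1.6 + (-10.8) = -15.5
Financial account = -(-15.5 + 0.0) = 15.5

15.5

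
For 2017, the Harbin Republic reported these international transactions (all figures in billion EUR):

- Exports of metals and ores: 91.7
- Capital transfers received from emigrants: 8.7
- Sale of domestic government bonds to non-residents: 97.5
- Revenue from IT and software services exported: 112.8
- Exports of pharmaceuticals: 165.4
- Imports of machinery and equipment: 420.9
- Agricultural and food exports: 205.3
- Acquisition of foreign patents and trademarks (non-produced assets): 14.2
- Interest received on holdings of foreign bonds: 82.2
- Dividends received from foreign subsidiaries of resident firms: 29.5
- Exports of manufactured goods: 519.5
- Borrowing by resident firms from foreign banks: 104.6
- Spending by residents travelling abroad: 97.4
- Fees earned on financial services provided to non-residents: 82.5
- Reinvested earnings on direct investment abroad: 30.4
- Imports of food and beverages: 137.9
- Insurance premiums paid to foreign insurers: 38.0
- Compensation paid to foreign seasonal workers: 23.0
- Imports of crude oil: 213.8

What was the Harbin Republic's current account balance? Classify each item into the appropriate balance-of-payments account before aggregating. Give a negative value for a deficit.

388.3

Goods: 205.3 + 165.4 - 137.9 - 213.8 - 420.9 + 519.5 + 91.7 = 209.3
Services: 82.5 - 38.0 + 112.8 - 97.4 = 59.9
Primary income: 29.5 + 82.2 - 23.0 + 30.4 = 119.1
Current account = 209.3 + 59.9 + 119.1 = 388.3
(Excluded from the current account — capital account: capital transfers received from emigrants 8.7, acquisition of foreign patents and trademarks (non-produced assets) 14.2; financial account: sale of domestic government bonds to non-residents 97.5, borrowing by resident firms from foreign banks 104.6.)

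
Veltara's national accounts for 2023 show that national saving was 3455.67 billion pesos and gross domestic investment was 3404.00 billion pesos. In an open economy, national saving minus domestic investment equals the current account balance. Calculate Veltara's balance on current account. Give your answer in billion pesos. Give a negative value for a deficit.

CA = S - I = 3455.67 - 3404.00 = 51.67

51.67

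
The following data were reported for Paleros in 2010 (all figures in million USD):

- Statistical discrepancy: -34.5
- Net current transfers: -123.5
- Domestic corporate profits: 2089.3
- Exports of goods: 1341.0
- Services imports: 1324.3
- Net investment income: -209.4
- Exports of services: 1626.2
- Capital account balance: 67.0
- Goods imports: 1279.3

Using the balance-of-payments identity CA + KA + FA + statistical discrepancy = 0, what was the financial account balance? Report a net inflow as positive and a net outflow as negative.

-63.2

Goods balance = 1341.0 - 1279.3 = 61.7
Services balance = 1626.2 - 1324.3 = 301.9
Trade balance (goods + services) = 61.7 + 301.9 = 363.6
Net primary income = -209.4
Net secondary income = -123.5
Current account = 363.6 + (-209.4) + (-123.5) = 30.7
Financial account = -(30.7 + 67.0 + (-34.5)) = -63.2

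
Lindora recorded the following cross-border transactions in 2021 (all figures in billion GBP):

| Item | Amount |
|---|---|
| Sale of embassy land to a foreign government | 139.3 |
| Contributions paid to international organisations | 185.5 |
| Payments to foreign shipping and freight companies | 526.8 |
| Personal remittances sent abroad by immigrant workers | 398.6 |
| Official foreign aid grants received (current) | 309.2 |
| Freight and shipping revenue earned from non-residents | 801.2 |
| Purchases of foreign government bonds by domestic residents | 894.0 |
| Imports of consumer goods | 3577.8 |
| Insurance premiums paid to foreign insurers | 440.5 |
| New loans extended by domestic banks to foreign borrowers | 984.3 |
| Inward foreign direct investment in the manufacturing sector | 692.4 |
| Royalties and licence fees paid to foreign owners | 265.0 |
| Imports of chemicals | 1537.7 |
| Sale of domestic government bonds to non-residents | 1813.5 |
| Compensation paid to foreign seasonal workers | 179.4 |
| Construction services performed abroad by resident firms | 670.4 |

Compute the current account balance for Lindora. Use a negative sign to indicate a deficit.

Goods: -1537.7 - 3577.8 = -5115.5
Services: -265.0 + 801.2 - 526.8 - 440.5 + 670.4 = 239.3
Primary income: -179.4
Secondary income: -185.5 - 398.6 + 309.2 = -274.9
Current account = (-5115.5) + 239.3 + (-179.4) + (-274.9) = -5330.5
(Excluded from the current account — capital account: sale of embassy land to a foreign government 139.3; financial account: purchases of foreign government bonds by domestic residents 894.0, new loans extended by domestic banks to foreign borrowers 984.3, inward foreign direct investment in the manufacturing sector 692.4, sale of domestic government bonds to non-residents 1813.5.)

-5330.5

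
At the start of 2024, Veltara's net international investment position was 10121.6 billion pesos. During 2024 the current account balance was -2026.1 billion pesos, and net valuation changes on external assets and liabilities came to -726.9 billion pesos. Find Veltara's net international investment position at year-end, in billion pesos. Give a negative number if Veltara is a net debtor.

Change in NIIP = current account + net valuation change = -2026.1 + (-726.9) = -2753.0
End-of-year NIIP = 10121.6 + (-2753.0) = 7368.6

7368.6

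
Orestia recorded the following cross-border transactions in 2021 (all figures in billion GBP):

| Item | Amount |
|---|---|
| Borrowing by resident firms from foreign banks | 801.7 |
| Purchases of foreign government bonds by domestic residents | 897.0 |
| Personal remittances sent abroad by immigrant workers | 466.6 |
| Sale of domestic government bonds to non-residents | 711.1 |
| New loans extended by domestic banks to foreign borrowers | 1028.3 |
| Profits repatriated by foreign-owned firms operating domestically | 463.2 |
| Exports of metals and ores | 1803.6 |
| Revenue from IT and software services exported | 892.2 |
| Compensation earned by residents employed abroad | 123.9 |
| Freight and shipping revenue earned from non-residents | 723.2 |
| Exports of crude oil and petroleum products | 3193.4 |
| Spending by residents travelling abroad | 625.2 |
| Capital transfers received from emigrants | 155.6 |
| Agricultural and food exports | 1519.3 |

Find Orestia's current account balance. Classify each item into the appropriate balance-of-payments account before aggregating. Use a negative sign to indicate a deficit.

6700.6

Goods: 1519.3 + 1803.6 + 3193.4 = 6516.3
Services: 892.2 + 723.2 - 625.2 = 990.2
Primary income: 123.9 - 463.2 = -339.3
Secondary income: -466.6
Current account = 6516.3 + 990.2 + (-339.3) + (-466.6) = 6700.6
(Excluded from the current account — financial account: borrowing by resident firms from foreign banks 801.7, purchases of foreign government bonds by domestic residents 897.0, sale of domestic government bonds to non-residents 711.1, new loans extended by domestic banks to foreign borrowers 1028.3; capital account: capital transfers received from emigrants 155.6.)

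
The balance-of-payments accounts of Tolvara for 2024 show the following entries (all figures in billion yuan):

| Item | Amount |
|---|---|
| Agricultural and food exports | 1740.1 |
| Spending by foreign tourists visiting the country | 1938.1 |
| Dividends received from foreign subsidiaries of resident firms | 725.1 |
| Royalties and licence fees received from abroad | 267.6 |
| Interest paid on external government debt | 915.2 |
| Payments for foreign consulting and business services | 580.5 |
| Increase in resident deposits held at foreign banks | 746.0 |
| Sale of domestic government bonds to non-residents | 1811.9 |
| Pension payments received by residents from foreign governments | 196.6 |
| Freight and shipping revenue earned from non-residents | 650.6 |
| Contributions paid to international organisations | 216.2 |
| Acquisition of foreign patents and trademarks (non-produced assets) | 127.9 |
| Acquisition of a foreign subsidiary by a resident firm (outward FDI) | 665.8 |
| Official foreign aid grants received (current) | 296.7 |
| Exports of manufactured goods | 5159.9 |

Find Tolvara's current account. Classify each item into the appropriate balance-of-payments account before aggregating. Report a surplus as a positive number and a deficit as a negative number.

Goods: 5159.9 + 1740.1 = 6900.0
Services: 1938.1 + 650.6 + 267.6 - 580.5 = 2275.8
Primary income: 725.1 - 915.2 = -190.1
Secondary income: -216.2 + 196.6 + 296.7 = 277.1
Current account = 6900.0 + 2275.8 + (-190.1) + 277.1 = 9262.8
(Excluded from the current account — financial account: increase in resident deposits held at foreign banks 746.0, sale of domestic government bonds to non-residents 1811.9, acquisition of a foreign subsidiary by a resident firm (outward FDI) 665.8; capital account: acquisition of foreign patents and trademarks (non-produced assets) 127.9.)

9262.8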